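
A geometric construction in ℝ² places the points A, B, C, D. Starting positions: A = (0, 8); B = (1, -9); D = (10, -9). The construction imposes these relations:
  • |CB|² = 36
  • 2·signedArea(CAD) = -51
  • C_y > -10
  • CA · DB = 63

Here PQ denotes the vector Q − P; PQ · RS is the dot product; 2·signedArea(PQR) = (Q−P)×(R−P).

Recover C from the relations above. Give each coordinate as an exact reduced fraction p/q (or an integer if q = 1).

C = (7, -9)

1. C_x = 7  [CA · DB = 63 ∩ 2·signedArea(CAD) = -51]
2. C_y = -9  [CA · DB = 63 ∩ 2·signedArea(CAD) = -51]
   → C = (7, -9)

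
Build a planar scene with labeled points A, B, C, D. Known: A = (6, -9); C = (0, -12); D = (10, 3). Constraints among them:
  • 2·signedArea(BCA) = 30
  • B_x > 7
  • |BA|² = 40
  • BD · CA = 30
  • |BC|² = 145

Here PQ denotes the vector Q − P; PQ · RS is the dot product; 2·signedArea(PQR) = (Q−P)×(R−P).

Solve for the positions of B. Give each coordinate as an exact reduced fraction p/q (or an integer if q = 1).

B = (8, -3)

1. B_x = 8  [BD · CA = 30 ∩ 2·signedArea(BCA) = 30]
2. B_y = -3  [BD · CA = 30 ∩ 2·signedArea(BCA) = 30]
   → B = (8, -3)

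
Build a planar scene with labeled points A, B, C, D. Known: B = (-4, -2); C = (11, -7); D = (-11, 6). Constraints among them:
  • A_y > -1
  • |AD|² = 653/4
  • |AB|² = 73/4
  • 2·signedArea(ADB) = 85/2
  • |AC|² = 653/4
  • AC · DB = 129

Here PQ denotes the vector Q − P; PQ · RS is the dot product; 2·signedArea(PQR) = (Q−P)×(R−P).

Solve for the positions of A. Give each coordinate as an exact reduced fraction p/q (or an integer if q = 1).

1. A_x = 0  [AC · DB = 129 ∩ 2·signedArea(ADB) = 85/2]
2. A_y = -1/2  [AC · DB = 129 ∩ 2·signedArea(ADB) = 85/2]
   → A = (0, -1/2)

A = (0, -1/2)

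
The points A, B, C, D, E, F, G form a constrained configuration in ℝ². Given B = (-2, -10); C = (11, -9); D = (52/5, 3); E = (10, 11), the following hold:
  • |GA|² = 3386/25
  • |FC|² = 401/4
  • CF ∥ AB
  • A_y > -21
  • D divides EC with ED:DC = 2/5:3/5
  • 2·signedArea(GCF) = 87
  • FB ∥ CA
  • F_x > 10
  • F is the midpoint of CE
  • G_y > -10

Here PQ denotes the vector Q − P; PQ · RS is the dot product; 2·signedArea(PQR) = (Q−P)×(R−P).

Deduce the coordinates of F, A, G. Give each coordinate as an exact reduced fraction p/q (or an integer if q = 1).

A = (-3/2, -20)
F = (21/2, 1)
G = (23/10, -9)

1. F_x = 21/2  [F is the midpoint of CE]
2. F_y = 1  [F is the midpoint of CE]
   → F = (21/2, 1)
3. A_x = -3/2  [CF ∥ AB ∩ FB ∥ CA]
4. A_y = -20  [CF ∥ AB ∩ FB ∥ CA]
   → A = (-3/2, -20)
5. G_x = 23/10  [line -10·x + -1/2·y + 37/2 = 0 ∩ |GA|² = 3386/25]
6. G_y = -9  [line -10·x + -1/2·y + 37/2 = 0 ∩ |GA|² = 3386/25]
   → G = (23/10, -9)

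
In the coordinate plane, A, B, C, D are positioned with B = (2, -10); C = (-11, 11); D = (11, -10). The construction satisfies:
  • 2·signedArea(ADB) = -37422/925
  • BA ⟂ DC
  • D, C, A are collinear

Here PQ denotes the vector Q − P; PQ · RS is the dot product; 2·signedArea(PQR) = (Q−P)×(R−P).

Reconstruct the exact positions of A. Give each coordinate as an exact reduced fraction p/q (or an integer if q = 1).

1. A_x = 5819/925  [D, C, A are collinear ∩ BA ⟂ DC]
2. A_y = -5092/925  [D, C, A are collinear ∩ BA ⟂ DC]
   → A = (5819/925, -5092/925)

A = (5819/925, -5092/925)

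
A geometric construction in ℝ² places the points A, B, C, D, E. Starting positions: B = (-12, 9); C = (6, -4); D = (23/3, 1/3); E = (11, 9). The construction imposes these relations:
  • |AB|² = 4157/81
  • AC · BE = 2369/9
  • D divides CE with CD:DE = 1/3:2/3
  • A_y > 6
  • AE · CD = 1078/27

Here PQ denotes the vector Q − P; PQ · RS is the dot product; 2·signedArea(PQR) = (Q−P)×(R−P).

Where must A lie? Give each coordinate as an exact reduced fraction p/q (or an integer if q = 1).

1. A_x = -49/9  [AC · BE = 2369/9 ∩ AE · CD = 1078/27]
2. A_y = 55/9  [AC · BE = 2369/9 ∩ AE · CD = 1078/27]
   → A = (-49/9, 55/9)

A = (-49/9, 55/9)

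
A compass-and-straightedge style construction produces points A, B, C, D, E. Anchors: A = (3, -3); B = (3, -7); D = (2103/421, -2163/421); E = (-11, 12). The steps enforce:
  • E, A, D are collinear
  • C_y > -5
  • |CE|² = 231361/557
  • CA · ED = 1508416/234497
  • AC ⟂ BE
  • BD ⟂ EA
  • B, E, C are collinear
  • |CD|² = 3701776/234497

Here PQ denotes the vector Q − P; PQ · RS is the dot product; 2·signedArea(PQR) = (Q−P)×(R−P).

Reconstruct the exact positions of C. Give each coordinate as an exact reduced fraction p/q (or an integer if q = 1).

C = (607/557, -2455/557)

1. C_x = 607/557  [B, E, C are collinear ∩ AC ⟂ BE]
2. C_y = -2455/557  [B, E, C are collinear ∩ AC ⟂ BE]
   → C = (607/557, -2455/557)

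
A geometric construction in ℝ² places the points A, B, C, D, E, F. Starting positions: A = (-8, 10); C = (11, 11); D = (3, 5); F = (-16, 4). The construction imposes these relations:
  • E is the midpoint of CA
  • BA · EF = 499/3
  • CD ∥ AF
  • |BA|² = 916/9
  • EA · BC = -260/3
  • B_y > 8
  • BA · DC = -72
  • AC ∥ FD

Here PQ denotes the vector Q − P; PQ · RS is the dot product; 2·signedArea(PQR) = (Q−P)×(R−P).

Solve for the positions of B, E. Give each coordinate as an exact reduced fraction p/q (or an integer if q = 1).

B = (2, 26/3)
E = (3/2, 21/2)

1. E_x = 3/2  [E is the midpoint of CA]
2. E_y = 21/2  [E is the midpoint of CA]
   → E = (3/2, 21/2)
3. B_x = 2  [BA · DC = -72 ∩ EA · BC = -260/3]
4. B_y = 26/3  [BA · DC = -72 ∩ EA · BC = -260/3]
   → B = (2, 26/3)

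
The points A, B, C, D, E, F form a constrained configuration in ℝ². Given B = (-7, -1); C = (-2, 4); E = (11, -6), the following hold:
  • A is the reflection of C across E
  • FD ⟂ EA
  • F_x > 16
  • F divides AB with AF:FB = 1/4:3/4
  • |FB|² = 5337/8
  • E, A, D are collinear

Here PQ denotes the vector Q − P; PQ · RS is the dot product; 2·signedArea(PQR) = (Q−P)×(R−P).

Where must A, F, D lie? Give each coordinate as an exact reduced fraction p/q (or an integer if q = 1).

1. A_x = 24  [A is the reflection of C across E]
2. A_y = -16  [A is the reflection of C across E]
   → A = (24, -16)
3. F_x = 65/4  [F divides AB with AF:FB = 1/4:3/4]
4. F_y = -49/4  [F divides AB with AF:FB = 1/4:3/4]
   → F = (65/4, -49/4)
5. D_x = 18635/1076  [E, A, D are collinear ∩ FD ⟂ EA]
6. D_y = -5843/538  [E, A, D are collinear ∩ FD ⟂ EA]
   → D = (18635/1076, -5843/538)

A = (24, -16)
D = (18635/1076, -5843/538)
F = (65/4, -49/4)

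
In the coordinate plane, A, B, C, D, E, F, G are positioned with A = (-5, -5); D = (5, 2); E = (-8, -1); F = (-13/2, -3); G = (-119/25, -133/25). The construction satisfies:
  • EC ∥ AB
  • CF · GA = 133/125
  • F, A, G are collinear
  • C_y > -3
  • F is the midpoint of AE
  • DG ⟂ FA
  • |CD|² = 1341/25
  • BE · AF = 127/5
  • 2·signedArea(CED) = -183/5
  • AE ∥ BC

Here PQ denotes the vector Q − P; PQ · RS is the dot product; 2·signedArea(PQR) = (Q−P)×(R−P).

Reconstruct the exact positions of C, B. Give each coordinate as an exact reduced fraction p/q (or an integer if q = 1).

B = (2, -31/5)
C = (-1, -11/5)

1. C_x = -1  [CF · GA = 133/125 ∩ 2·signedArea(CED) = -183/5]
2. C_y = -11/5  [CF · GA = 133/125 ∩ 2·signedArea(CED) = -183/5]
   → C = (-1, -11/5)
3. B_x = 2  [AE ∥ BC ∩ EC ∥ AB]
4. B_y = -31/5  [AE ∥ BC ∩ EC ∥ AB]
   → B = (2, -31/5)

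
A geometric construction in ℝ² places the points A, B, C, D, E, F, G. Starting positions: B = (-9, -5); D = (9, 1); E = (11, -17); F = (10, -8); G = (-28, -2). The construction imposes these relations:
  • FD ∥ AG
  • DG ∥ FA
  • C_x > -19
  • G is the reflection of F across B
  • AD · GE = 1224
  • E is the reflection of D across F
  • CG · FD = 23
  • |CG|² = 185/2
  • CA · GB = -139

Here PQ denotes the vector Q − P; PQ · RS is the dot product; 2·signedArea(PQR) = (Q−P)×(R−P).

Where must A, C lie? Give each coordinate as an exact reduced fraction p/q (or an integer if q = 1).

A = (-27, -11)
C = (-37/2, -7/2)

1. A_x = -27  [FD ∥ AG ∩ DG ∥ FA]
2. A_y = -11  [FD ∥ AG ∩ DG ∥ FA]
   → A = (-27, -11)
3. C_x = -37/2  [CA · GB = -139 ∩ CG · FD = 23]
4. C_y = -7/2  [CA · GB = -139 ∩ CG · FD = 23]
   → C = (-37/2, -7/2)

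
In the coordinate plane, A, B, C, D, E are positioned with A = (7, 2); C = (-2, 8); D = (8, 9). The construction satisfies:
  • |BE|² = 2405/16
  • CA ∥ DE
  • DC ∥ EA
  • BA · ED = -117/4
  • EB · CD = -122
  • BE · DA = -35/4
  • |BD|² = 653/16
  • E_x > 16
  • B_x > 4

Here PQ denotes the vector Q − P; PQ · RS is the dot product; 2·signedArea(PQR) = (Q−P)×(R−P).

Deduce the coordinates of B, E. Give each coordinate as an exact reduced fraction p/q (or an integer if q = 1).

1. E_x = 17  [DC ∥ EA ∩ CA ∥ DE]
2. E_y = 3  [DC ∥ EA ∩ CA ∥ DE]
   → E = (17, 3)
3. B_x = 19/4  [BA · ED = -117/4 ∩ BE · DA = -35/4]
4. B_y = 7/2  [BA · ED = -117/4 ∩ BE · DA = -35/4]
   → B = (19/4, 7/2)

B = (19/4, 7/2)
E = (17, 3)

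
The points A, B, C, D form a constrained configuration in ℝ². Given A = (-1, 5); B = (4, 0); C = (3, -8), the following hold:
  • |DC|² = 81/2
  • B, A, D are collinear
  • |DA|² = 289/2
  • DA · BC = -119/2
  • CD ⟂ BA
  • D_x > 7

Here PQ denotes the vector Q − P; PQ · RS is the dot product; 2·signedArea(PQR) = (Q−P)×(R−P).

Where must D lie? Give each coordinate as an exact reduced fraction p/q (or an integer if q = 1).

D = (15/2, -7/2)

1. D_x = 15/2  [B, A, D are collinear ∩ CD ⟂ BA]
2. D_y = -7/2  [B, A, D are collinear ∩ CD ⟂ BA]
   → D = (15/2, -7/2)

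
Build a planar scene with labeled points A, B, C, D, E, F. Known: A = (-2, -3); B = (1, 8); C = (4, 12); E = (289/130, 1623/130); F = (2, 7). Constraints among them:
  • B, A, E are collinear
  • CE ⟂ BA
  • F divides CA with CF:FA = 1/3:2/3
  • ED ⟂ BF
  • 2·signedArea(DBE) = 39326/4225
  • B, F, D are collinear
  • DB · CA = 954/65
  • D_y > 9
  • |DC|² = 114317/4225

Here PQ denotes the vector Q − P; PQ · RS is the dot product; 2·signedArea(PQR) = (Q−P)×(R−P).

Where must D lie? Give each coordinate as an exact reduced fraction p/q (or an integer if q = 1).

1. D_x = -41/65  [B, F, D are collinear ∩ ED ⟂ BF]
2. D_y = 626/65  [B, F, D are collinear ∩ ED ⟂ BF]
   → D = (-41/65, 626/65)

D = (-41/65, 626/65)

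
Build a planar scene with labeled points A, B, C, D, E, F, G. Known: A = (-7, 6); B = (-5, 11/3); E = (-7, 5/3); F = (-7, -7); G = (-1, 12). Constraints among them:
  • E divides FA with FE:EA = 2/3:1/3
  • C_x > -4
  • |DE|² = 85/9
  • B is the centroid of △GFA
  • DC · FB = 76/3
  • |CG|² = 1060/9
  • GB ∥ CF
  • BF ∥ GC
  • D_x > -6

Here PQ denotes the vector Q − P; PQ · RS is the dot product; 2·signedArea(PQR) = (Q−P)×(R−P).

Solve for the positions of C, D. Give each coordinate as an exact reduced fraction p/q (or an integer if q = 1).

C = (-3, 4/3)
D = (-5, -2/3)

1. C_x = -3  [GB ∥ CF ∩ BF ∥ GC]
2. C_y = 4/3  [GB ∥ CF ∩ BF ∥ GC]
   → C = (-3, 4/3)
3. D_x = -5  [line -2·x + -32/3·y + -154/9 = 0 ∩ |DE|² = 85/9]
4. D_y = -2/3  [line -2·x + -32/3·y + -154/9 = 0 ∩ |DE|² = 85/9]
   → D = (-5, -2/3)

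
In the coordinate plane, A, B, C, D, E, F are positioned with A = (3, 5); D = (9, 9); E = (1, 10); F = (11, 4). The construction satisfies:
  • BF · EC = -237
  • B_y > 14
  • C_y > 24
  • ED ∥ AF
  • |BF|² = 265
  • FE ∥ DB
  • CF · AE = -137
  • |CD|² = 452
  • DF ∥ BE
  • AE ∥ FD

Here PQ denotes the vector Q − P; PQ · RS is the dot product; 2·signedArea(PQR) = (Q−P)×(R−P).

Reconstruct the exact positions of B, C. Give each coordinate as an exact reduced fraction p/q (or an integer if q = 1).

1. B_x = -1  [DF ∥ BE ∩ FE ∥ DB]
2. B_y = 15  [DF ∥ BE ∩ FE ∥ DB]
   → B = (-1, 15)
3. C_x = -5  [CF · AE = -137 ∩ BF · EC = -237]
4. C_y = 25  [CF · AE = -137 ∩ BF · EC = -237]
   → C = (-5, 25)

B = (-1, 15)
C = (-5, 25)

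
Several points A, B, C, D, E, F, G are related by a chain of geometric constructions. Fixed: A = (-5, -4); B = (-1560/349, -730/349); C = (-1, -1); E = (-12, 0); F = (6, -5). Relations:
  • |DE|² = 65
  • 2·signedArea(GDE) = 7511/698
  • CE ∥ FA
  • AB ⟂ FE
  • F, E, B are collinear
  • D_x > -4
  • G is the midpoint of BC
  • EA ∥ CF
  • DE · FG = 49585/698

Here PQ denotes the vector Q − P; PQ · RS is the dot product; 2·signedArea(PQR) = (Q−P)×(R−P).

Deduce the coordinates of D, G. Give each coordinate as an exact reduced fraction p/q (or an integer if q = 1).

D = (-1375/349, -64/349)
G = (-1909/698, -1079/698)

1. G_x = -1909/698  [G is the midpoint of BC]
2. G_y = -1079/698  [G is the midpoint of BC]
   → G = (-1909/698, -1079/698)
3. D_x = -1375/349  [DE · FG = 49585/698 ∩ 2·signedArea(GDE) = 7511/698]
4. D_y = -64/349  [DE · FG = 49585/698 ∩ 2·signedArea(GDE) = 7511/698]
   → D = (-1375/349, -64/349)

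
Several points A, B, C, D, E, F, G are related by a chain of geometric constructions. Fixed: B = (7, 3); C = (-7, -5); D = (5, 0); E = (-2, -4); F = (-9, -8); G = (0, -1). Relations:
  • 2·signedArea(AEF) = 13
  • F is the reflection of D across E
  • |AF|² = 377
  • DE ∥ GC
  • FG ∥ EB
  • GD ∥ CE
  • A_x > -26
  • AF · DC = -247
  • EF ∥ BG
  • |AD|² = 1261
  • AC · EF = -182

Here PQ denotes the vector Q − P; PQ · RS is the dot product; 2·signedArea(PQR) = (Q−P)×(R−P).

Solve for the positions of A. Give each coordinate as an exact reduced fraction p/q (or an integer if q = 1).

A = (-25, -19)

1. A_x = -25  [2·signedArea(AEF) = 13 ∩ AF · DC = -247]
2. A_y = -19  [2·signedArea(AEF) = 13 ∩ AF · DC = -247]
   → A = (-25, -19)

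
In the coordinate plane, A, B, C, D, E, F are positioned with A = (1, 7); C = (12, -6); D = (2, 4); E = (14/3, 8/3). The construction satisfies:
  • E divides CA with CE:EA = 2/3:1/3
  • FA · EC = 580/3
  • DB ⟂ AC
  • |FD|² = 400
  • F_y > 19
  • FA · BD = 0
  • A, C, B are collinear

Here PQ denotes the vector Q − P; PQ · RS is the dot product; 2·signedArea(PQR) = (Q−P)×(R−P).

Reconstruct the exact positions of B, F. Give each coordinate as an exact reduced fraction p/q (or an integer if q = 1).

1. B_x = 84/29  [A, C, B are collinear ∩ DB ⟂ AC]
2. B_y = 138/29  [A, C, B are collinear ∩ DB ⟂ AC]
   → B = (84/29, 138/29)
3. F_x = -10  [FA · BD = 0 ∩ FA · EC = 580/3]
4. F_y = 20  [FA · BD = 0 ∩ FA · EC = 580/3]
   → F = (-10, 20)

B = (84/29, 138/29)
F = (-10, 20)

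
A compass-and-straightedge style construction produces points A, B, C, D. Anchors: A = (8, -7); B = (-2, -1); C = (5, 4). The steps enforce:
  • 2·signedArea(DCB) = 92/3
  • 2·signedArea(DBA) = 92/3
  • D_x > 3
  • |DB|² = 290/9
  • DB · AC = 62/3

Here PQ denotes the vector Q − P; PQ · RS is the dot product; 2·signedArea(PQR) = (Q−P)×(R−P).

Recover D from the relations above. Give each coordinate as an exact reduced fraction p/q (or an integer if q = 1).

1. D_x = 11/3  [2·signedArea(DCB) = 92/3 ∩ 2·signedArea(DBA) = 92/3]
2. D_y = -4/3  [2·signedArea(DCB) = 92/3 ∩ 2·signedArea(DBA) = 92/3]
   → D = (11/3, -4/3)

D = (11/3, -4/3)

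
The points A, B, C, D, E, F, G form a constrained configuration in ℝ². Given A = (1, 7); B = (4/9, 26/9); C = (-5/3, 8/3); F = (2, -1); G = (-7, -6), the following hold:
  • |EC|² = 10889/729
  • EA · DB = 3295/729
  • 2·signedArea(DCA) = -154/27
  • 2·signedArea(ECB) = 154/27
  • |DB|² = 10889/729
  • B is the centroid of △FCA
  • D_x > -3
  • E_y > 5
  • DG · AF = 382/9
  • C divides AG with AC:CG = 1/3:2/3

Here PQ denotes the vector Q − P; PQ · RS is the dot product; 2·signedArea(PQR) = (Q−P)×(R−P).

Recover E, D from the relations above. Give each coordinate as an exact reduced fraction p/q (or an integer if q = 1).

D = (-55/27, -2/27)
E = (22/27, 152/27)

1. D_x = -55/27  [DG · AF = 382/9 ∩ 2·signedArea(DCA) = -154/27]
2. D_y = -2/27  [DG · AF = 382/9 ∩ 2·signedArea(DCA) = -154/27]
   → D = (-55/27, -2/27)
3. E_x = 22/27  [2·signedArea(ECB) = 154/27 ∩ EA · DB = 3295/729]
4. E_y = 152/27  [2·signedArea(ECB) = 154/27 ∩ EA · DB = 3295/729]
   → E = (22/27, 152/27)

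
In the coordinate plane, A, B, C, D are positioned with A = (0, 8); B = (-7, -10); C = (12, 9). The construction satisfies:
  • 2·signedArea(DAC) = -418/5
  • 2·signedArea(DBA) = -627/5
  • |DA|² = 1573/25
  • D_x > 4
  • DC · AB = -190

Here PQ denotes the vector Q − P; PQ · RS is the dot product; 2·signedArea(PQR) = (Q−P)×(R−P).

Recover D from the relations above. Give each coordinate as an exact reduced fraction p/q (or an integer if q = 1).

1. D_x = 22/5  [2·signedArea(DBA) = -627/5 ∩ 2·signedArea(DAC) = -418/5]
2. D_y = 7/5  [2·signedArea(DBA) = -627/5 ∩ 2·signedArea(DAC) = -418/5]
   → D = (22/5, 7/5)

D = (22/5, 7/5)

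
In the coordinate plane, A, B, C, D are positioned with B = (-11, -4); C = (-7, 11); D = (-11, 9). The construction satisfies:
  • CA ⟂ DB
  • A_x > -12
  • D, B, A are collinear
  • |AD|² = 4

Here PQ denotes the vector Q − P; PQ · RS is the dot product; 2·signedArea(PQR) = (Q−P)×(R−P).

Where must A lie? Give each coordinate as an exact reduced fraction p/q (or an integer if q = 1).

A = (-11, 11)

1. A_x = -11  [D, B, A are collinear ∩ CA ⟂ DB]
2. A_y = 11  [D, B, A are collinear ∩ CA ⟂ DB]
   → A = (-11, 11)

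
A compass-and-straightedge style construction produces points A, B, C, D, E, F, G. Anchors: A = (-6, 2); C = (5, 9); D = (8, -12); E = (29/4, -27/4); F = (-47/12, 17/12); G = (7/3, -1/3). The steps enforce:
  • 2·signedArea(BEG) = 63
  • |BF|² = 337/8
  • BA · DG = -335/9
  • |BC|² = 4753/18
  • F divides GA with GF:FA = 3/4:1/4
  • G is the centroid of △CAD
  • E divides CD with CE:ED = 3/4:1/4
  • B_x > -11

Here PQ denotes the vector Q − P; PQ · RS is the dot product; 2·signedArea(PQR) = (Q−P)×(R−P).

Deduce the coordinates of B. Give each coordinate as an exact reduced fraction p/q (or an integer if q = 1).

B = (-61/6, 19/6)

1. B_x = -61/6  [2·signedArea(BEG) = 63 ∩ BA · DG = -335/9]
2. B_y = 19/6  [2·signedArea(BEG) = 63 ∩ BA · DG = -335/9]
   → B = (-61/6, 19/6)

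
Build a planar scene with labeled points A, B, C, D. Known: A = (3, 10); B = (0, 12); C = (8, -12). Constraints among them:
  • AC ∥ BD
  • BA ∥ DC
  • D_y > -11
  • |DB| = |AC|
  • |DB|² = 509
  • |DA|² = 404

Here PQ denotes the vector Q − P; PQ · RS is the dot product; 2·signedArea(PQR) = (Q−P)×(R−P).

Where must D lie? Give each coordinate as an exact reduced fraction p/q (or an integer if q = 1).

D = (5, -10)

1. D_x = 5  [BA ∥ DC ∩ AC ∥ BD]
2. D_y = -10  [BA ∥ DC ∩ AC ∥ BD]
   → D = (5, -10)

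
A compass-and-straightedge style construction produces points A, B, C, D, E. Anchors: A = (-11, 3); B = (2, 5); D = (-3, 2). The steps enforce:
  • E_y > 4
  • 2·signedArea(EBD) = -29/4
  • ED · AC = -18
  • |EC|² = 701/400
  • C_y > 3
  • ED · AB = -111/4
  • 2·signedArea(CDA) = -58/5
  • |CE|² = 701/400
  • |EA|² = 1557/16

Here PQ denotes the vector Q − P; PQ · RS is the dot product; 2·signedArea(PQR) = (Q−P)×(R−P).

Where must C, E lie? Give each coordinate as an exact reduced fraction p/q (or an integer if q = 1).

C = (-1, 16/5)
E = (-5/4, 9/2)

1. E_x = -5/4  [ED · AB = -111/4 ∩ 2·signedArea(EBD) = -29/4]
2. E_y = 9/2  [ED · AB = -111/4 ∩ 2·signedArea(EBD) = -29/4]
   → E = (-5/4, 9/2)
3. C_x = -1  [2·signedArea(CDA) = -58/5 ∩ ED · AC = -18]
4. C_y = 16/5  [2·signedArea(CDA) = -58/5 ∩ ED · AC = -18]
   → C = (-1, 16/5)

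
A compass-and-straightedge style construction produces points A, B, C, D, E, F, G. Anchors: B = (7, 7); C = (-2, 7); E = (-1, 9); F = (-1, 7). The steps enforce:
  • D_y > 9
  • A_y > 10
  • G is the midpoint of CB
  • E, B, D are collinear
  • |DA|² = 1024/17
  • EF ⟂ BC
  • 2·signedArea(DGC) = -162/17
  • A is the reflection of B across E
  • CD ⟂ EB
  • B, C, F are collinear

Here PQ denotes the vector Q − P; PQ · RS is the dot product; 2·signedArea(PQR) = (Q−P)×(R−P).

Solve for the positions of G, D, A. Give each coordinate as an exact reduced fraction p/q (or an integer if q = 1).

1. G_x = 5/2  [G is the midpoint of CB]
2. G_y = 7  [G is the midpoint of CB]
   → G = (5/2, 7)
3. D_x = -25/17  [E, B, D are collinear ∩ CD ⟂ EB]
4. D_y = 155/17  [E, B, D are collinear ∩ CD ⟂ EB]
   → D = (-25/17, 155/17)
5. A_x = -9  [A is the reflection of B across E]
6. A_y = 11  [A is the reflection of B across E]
   → A = (-9, 11)

A = (-9, 11)
D = (-25/17, 155/17)
G = (5/2, 7)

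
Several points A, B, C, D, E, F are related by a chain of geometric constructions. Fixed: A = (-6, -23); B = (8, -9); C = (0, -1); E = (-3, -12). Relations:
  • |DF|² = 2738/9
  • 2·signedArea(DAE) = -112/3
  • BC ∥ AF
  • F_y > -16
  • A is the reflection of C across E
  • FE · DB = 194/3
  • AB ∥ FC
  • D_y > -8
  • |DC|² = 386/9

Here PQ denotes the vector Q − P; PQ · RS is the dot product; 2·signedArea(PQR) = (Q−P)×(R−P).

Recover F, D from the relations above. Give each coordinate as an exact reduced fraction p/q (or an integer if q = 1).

1. F_x = -14  [AB ∥ FC ∩ BC ∥ AF]
2. F_y = -15  [AB ∥ FC ∩ BC ∥ AF]
   → F = (-14, -15)
3. D_x = 5/3  [2·signedArea(DAE) = -112/3 ∩ FE · DB = 194/3]
4. D_y = -22/3  [2·signedArea(DAE) = -112/3 ∩ FE · DB = 194/3]
   → D = (5/3, -22/3)

D = (5/3, -22/3)
F = (-14, -15)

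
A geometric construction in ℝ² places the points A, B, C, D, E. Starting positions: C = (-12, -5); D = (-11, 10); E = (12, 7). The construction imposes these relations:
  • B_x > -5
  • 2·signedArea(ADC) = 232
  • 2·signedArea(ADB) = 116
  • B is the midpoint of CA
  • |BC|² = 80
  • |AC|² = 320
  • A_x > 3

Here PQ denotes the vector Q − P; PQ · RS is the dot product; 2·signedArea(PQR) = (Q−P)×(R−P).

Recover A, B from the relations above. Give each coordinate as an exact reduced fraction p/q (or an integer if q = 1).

1. A_x = 4  [line 15·x + -1·y + -57 = 0 ∩ |AC|² = 320]
2. A_y = 3  [line 15·x + -1·y + -57 = 0 ∩ |AC|² = 320]
   → A = (4, 3)
3. B_x = -4  [B is the midpoint of CA]
4. B_y = -1  [B is the midpoint of CA]
   → B = (-4, -1)

A = (4, 3)
B = (-4, -1)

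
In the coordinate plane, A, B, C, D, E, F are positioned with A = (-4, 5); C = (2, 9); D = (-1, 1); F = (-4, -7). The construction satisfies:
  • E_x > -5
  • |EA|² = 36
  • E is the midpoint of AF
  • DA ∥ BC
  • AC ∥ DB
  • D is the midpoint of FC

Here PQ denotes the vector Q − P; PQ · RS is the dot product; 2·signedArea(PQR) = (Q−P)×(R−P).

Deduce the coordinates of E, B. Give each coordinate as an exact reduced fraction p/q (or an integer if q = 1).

1. E_x = -4  [E is the midpoint of AF]
2. E_y = -1  [E is the midpoint of AF]
   → E = (-4, -1)
3. B_x = 5  [DA ∥ BC ∩ AC ∥ DB]
4. B_y = 5  [DA ∥ BC ∩ AC ∥ DB]
   → B = (5, 5)

B = (5, 5)
E = (-4, -1)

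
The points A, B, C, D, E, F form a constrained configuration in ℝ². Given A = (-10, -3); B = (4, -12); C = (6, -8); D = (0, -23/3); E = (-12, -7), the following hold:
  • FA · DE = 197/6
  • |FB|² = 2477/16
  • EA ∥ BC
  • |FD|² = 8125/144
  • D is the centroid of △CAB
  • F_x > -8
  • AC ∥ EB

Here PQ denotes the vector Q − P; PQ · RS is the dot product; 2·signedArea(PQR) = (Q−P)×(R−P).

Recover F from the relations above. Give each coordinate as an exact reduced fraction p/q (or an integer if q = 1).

1. F_x = -15/2  [line 12·x + -2/3·y + 511/6 = 0 ∩ |FD|² = 8125/144]
2. F_y = -29/4  [line 12·x + -2/3·y + 511/6 = 0 ∩ |FD|² = 8125/144]
   → F = (-15/2, -29/4)

F = (-15/2, -29/4)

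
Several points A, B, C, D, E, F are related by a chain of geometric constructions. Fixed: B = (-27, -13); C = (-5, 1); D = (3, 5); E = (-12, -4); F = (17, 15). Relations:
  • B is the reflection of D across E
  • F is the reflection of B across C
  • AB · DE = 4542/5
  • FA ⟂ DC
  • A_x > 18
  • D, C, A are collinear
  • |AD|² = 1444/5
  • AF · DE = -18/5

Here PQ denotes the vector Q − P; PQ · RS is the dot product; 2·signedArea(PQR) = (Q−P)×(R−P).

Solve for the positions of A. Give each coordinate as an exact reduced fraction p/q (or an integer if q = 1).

1. A_x = 91/5  [D, C, A are collinear ∩ FA ⟂ DC]
2. A_y = 63/5  [D, C, A are collinear ∩ FA ⟂ DC]
   → A = (91/5, 63/5)

A = (91/5, 63/5)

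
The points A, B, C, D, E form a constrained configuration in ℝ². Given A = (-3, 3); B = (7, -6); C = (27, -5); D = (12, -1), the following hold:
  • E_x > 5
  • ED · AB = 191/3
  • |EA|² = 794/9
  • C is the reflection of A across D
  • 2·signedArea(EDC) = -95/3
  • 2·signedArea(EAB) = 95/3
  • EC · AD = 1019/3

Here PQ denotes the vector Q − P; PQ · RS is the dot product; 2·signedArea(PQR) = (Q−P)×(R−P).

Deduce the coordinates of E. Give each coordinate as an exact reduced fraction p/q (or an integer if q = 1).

1. E_x = 16/3  [2·signedArea(EAB) = 95/3 ∩ EC · AD = 1019/3]
2. E_y = -4/3  [2·signedArea(EAB) = 95/3 ∩ EC · AD = 1019/3]
   → E = (16/3, -4/3)

E = (16/3, -4/3)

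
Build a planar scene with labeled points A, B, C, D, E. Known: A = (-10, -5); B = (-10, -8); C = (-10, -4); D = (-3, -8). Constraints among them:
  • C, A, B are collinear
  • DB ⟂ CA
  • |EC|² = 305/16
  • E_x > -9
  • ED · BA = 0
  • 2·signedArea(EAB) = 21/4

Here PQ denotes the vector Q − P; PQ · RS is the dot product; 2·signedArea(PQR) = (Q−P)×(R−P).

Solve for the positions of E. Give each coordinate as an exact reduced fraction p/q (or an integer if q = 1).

1. E_x = -33/4  [ED · BA = 0 ∩ 2·signedArea(EAB) = 21/4]
2. E_y = -8  [ED · BA = 0 ∩ 2·signedArea(EAB) = 21/4]
   → E = (-33/4, -8)

E = (-33/4, -8)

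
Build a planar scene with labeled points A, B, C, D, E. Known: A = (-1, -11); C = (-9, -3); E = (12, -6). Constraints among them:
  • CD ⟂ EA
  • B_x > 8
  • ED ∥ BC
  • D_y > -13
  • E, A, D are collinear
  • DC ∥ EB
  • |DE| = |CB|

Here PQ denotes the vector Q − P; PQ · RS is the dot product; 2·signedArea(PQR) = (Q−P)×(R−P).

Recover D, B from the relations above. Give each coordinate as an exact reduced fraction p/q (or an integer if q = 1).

B = (804/97, 354/97)
D = (-513/97, -1227/97)

1. D_x = -513/97  [E, A, D are collinear ∩ CD ⟂ EA]
2. D_y = -1227/97  [E, A, D are collinear ∩ CD ⟂ EA]
   → D = (-513/97, -1227/97)
3. B_x = 804/97  [ED ∥ BC ∩ DC ∥ EB]
4. B_y = 354/97  [ED ∥ BC ∩ DC ∥ EB]
   → B = (804/97, 354/97)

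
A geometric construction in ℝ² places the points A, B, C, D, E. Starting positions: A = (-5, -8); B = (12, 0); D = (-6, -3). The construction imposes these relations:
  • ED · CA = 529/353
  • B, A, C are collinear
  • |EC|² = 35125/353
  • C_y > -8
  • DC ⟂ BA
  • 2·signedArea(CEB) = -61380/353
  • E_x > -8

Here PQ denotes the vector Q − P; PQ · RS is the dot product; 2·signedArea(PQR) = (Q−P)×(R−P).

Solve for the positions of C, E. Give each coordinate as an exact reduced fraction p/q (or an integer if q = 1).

1. C_x = -1374/353  [B, A, C are collinear ∩ DC ⟂ BA]
2. C_y = -2640/353  [B, A, C are collinear ∩ DC ⟂ BA]
   → C = (-1374/353, -2640/353)
3. E_x = -7  [ED · CA = 529/353 ∩ 2·signedArea(CEB) = -61380/353]
4. E_y = 2  [ED · CA = 529/353 ∩ 2·signedArea(CEB) = -61380/353]
   → E = (-7, 2)

C = (-1374/353, -2640/353)
E = (-7, 2)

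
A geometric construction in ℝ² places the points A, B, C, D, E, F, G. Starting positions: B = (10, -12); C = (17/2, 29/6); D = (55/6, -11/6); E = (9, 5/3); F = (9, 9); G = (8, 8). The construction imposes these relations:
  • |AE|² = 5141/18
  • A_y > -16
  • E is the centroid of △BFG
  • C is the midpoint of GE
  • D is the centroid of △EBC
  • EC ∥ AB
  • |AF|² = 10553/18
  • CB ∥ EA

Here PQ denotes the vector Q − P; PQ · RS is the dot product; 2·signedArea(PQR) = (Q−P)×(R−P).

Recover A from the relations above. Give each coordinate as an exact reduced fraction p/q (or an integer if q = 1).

1. A_x = 21/2  [EC ∥ AB ∩ CB ∥ EA]
2. A_y = -91/6  [EC ∥ AB ∩ CB ∥ EA]
   → A = (21/2, -91/6)

A = (21/2, -91/6)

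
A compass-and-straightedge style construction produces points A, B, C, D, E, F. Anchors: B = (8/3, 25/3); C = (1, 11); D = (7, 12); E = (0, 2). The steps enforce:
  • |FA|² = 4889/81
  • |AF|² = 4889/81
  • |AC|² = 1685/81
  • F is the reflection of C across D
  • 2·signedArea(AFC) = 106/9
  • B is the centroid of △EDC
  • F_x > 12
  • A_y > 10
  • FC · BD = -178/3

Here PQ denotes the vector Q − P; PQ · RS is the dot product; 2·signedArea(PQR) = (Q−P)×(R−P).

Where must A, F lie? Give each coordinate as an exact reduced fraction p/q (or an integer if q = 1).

A = (50/9, 97/9)
F = (13, 13)

1. F_x = 13  [F is the reflection of C across D]
2. F_y = 13  [F is the reflection of C across D]
   → F = (13, 13)
3. A_x = 50/9  [line 2·x + -12·y + 1064/9 = 0 ∩ |AC|² = 1685/81]
4. A_y = 97/9  [line 2·x + -12·y + 1064/9 = 0 ∩ |AC|² = 1685/81]
   → A = (50/9, 97/9)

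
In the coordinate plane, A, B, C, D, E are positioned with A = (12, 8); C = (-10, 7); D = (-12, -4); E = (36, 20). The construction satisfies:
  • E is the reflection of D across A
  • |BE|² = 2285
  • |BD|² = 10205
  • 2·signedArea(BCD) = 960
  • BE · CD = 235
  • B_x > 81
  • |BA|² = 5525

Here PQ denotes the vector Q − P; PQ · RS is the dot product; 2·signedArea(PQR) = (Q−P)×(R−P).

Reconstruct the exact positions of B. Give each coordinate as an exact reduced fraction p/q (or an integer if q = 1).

1. B_x = 82  [BE · CD = 235 ∩ 2·signedArea(BCD) = 960]
2. B_y = 33  [BE · CD = 235 ∩ 2·signedArea(BCD) = 960]
   → B = (82, 33)

B = (82, 33)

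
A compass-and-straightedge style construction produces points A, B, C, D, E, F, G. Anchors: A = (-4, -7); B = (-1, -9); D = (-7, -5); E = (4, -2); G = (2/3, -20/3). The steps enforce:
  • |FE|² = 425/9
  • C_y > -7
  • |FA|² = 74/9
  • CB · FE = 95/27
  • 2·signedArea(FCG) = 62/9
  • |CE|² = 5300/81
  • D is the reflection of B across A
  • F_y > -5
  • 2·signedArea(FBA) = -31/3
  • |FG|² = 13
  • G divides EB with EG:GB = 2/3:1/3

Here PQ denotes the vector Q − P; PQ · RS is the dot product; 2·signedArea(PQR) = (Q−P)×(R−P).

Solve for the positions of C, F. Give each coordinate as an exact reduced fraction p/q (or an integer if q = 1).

C = (-22/9, -62/9)
F = (-7/3, -14/3)

1. F_x = -7/3  [line -2·x + -3·y + -56/3 = 0 ∩ |FG|² = 13]
2. F_y = -14/3  [line -2·x + -3·y + -56/3 = 0 ∩ |FG|² = 13]
   → F = (-7/3, -14/3)
3. C_x = -22/9  [CB · FE = 95/27 ∩ 2·signedArea(FCG) = 62/9]
4. C_y = -62/9  [CB · FE = 95/27 ∩ 2·signedArea(FCG) = 62/9]
   → C = (-22/9, -62/9)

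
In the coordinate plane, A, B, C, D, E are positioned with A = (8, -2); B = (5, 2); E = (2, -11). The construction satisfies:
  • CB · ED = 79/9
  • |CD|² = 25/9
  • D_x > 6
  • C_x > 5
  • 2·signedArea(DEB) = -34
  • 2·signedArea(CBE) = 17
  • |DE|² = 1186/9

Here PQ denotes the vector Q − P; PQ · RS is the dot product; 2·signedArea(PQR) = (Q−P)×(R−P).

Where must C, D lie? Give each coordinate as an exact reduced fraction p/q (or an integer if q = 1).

1. D_x = 7  [line -13·x + 3·y + 93 = 0 ∩ |DE|² = 1186/9]
2. D_y = -2/3  [line -13·x + 3·y + 93 = 0 ∩ |DE|² = 1186/9]
   → D = (7, -2/3)
3. C_x = 6  [CB · ED = 79/9 ∩ 2·signedArea(CBE) = 17]
4. C_y = 2/3  [CB · ED = 79/9 ∩ 2·signedArea(CBE) = 17]
   → C = (6, 2/3)

C = (6, 2/3)
D = (7, -2/3)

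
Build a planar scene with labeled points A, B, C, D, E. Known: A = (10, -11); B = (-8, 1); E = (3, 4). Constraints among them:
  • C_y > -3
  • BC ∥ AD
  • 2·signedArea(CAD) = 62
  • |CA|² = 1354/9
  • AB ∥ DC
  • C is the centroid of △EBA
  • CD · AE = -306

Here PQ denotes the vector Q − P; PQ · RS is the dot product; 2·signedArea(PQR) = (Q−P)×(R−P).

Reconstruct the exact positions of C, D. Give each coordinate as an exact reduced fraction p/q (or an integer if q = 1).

1. C_x = 5/3  [C is the centroid of △EBA]
2. C_y = -2  [C is the centroid of △EBA]
   → C = (5/3, -2)
3. D_x = 59/3  [AB ∥ DC ∩ BC ∥ AD]
4. D_y = -14  [AB ∥ DC ∩ BC ∥ AD]
   → D = (59/3, -14)

C = (5/3, -2)
D = (59/3, -14)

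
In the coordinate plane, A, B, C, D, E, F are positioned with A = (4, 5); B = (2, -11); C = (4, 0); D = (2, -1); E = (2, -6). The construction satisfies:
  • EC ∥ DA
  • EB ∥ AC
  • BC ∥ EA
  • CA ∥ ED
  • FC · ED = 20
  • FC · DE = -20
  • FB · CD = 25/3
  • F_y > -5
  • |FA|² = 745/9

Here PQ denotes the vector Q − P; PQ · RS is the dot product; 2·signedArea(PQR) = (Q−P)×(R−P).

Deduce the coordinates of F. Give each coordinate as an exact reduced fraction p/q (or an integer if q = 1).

1. F_x = 8/3  [FB · CD = 25/3 ∩ FC · DE = -20]
2. F_y = -4  [FB · CD = 25/3 ∩ FC · DE = -20]
   → F = (8/3, -4)

F = (8/3, -4)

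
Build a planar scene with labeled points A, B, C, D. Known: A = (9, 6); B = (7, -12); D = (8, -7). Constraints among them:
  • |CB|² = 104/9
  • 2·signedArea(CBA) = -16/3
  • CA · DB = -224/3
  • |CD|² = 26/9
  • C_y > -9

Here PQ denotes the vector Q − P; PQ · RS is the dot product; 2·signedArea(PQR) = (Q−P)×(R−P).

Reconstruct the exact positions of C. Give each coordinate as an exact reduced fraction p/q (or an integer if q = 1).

C = (23/3, -26/3)

1. C_x = 23/3  [2·signedArea(CBA) = -16/3 ∩ CA · DB = -224/3]
2. C_y = -26/3  [2·signedArea(CBA) = -16/3 ∩ CA · DB = -224/3]
   → C = (23/3, -26/3)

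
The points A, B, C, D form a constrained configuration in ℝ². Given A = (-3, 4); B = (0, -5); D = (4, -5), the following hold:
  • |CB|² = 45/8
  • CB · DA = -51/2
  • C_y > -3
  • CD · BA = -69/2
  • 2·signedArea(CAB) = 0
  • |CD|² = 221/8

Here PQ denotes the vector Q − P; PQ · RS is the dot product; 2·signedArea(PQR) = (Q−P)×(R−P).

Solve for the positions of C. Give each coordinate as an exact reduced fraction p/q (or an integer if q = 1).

C = (-3/4, -11/4)

1. C_x = -3/4  [2·signedArea(CAB) = 0 ∩ CB · DA = -51/2]
2. C_y = -11/4  [2·signedArea(CAB) = 0 ∩ CB · DA = -51/2]
   → C = (-3/4, -11/4)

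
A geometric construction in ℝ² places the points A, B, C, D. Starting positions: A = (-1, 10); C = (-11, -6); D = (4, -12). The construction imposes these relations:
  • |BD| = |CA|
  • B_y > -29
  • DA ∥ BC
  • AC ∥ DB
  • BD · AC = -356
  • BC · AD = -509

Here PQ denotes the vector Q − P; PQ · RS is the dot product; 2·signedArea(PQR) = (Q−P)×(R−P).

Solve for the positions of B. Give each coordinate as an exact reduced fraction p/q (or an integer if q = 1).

B = (-6, -28)

1. B_x = -6  [DA ∥ BC ∩ AC ∥ DB]
2. B_y = -28  [DA ∥ BC ∩ AC ∥ DB]
   → B = (-6, -28)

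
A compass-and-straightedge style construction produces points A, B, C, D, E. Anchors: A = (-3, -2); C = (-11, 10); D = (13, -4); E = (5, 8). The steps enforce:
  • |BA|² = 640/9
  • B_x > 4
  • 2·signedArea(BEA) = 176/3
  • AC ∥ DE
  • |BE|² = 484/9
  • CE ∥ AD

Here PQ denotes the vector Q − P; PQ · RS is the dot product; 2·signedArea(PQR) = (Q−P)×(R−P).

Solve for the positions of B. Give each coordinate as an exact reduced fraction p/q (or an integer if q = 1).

1. B_x = 5  [line 10·x + -8·y + -134/3 = 0 ∩ |BA|² = 640/9]
2. B_y = 2/3  [line 10·x + -8·y + -134/3 = 0 ∩ |BA|² = 640/9]
   → B = (5, 2/3)

B = (5, 2/3)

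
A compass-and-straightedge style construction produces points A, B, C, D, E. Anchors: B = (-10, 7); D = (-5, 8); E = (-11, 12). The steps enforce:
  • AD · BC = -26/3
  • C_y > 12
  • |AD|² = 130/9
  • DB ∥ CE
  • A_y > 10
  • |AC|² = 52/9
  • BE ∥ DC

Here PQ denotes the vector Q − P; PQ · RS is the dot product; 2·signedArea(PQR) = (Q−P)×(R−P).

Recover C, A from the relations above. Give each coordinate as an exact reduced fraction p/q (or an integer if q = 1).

1. C_x = -6  [DB ∥ CE ∩ BE ∥ DC]
2. C_y = 13  [DB ∥ CE ∩ BE ∥ DC]
   → C = (-6, 13)
3. A_x = -22/3  [line -4·x + -6·y + 110/3 = 0 ∩ |AC|² = 52/9]
4. A_y = 11  [line -4·x + -6·y + 110/3 = 0 ∩ |AC|² = 52/9]
   → A = (-22/3, 11)

A = (-22/3, 11)
C = (-6, 13)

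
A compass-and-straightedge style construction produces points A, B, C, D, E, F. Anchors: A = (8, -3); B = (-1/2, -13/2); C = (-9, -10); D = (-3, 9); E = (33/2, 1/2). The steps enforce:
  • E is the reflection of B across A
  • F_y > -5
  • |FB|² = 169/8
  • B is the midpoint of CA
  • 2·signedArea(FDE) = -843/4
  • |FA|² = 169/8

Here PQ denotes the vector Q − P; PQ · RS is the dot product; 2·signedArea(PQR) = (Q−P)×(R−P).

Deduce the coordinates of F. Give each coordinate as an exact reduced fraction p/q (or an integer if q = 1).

1. F_x = 15/4  [line 17/2·x + 39/2·y + 243/4 = 0 ∩ |FA|² = 169/8]
2. F_y = -19/4  [line 17/2·x + 39/2·y + 243/4 = 0 ∩ |FA|² = 169/8]
   → F = (15/4, -19/4)

F = (15/4, -19/4)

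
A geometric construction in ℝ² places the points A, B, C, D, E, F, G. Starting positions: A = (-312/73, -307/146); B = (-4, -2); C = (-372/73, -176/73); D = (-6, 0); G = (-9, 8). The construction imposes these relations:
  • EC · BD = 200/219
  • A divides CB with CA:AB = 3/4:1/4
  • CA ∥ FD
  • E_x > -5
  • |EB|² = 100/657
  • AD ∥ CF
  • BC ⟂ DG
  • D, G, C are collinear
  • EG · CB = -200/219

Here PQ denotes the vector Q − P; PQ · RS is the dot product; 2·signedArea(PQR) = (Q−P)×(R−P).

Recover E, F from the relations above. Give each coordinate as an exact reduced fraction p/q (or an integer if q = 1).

1. E_x = -956/219  [EC · BD = 200/219 ∩ EG · CB = -200/219]
2. E_y = -156/73  [EC · BD = 200/219 ∩ EG · CB = -200/219]
   → E = (-956/219, -156/73)
3. F_x = -498/73  [CA ∥ FD ∩ AD ∥ CF]
4. F_y = -45/146  [CA ∥ FD ∩ AD ∥ CF]
   → F = (-498/73, -45/146)

E = (-956/219, -156/73)
F = (-498/73, -45/146)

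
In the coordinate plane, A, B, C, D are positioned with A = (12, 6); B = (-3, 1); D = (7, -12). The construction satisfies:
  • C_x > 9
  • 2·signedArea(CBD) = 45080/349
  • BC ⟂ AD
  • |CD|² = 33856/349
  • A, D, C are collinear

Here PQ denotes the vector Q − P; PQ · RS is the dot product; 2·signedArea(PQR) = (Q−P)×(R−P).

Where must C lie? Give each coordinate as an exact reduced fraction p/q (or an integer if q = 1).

C = (3363/349, -876/349)

1. C_x = 3363/349  [A, D, C are collinear ∩ BC ⟂ AD]
2. C_y = -876/349  [A, D, C are collinear ∩ BC ⟂ AD]
   → C = (3363/349, -876/349)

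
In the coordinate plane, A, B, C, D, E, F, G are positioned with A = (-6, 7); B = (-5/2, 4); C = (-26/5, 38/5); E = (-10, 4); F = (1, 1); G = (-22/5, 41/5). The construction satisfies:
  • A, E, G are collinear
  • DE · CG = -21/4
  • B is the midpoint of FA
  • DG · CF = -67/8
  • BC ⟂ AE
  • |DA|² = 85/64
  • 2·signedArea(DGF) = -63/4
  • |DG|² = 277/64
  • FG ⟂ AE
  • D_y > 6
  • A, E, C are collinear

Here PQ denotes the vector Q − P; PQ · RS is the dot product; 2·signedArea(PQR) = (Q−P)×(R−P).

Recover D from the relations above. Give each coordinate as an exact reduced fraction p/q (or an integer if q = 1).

D = (-41/8, 25/4)

1. D_x = -41/8  [DE · CG = -21/4 ∩ DG · CF = -67/8]
2. D_y = 25/4  [DE · CG = -21/4 ∩ DG · CF = -67/8]
   → D = (-41/8, 25/4)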